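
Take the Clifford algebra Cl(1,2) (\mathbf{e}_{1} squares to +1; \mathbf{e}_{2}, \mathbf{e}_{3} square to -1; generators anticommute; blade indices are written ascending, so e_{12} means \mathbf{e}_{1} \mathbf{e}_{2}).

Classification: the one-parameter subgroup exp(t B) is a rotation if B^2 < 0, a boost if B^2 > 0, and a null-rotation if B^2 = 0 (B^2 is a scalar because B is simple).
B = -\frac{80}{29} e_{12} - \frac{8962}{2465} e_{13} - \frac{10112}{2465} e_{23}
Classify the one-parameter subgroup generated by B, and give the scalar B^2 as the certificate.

B^2 term by term: the squares give (-\frac{80}{29})^2*(e_{12})^2 + (-\frac{8962}{2465})^2*(e_{13})^2 + (-\frac{10112}{2465})^2*(e_{23})^2 = \frac{6400}{841}*(+1) + \frac{80317444}{6076225}*(+1) + \frac{102252544}{6076225}*(-1) = 4 (each basis 2-blade squares to minus the product of its generators' squares); cross terms between blades sharing an index anticommute and cancel. So B^2 = 4.
Answer: boost, certificate B^2 = 4. Check the certificate: B^2 = 4, and that sign is decisive whatever form B takes.


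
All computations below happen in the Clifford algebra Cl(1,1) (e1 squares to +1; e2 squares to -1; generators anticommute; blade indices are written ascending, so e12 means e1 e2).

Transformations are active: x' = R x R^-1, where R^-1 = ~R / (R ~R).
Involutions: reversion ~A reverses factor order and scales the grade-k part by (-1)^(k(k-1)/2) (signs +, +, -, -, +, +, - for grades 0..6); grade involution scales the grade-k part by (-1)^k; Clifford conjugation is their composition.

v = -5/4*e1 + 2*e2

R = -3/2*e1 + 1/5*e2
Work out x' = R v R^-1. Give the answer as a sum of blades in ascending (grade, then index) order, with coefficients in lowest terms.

~R = -3/2*e1 + 1/5*e2, and R ~R = 221/100, so R^-1 = ~R / (221/100).
R v = 59/40 - 11/4*e12
Answer: -665/884*e1 - 383/221*e2


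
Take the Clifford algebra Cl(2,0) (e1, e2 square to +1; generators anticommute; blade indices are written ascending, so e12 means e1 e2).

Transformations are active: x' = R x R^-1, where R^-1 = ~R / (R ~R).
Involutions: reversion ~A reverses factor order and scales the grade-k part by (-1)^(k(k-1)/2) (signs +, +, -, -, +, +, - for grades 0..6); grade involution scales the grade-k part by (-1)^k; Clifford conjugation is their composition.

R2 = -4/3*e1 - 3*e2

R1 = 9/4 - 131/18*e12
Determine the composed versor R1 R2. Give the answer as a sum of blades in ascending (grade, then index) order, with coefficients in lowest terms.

Distribute over the terms of R1 (each basis-blade product reordered to ascending indices, repeated generators contracted through their squares):
(9/4) R2 = -3*e1 - 27/4*e2
(-131/18*e12) R2 = 131/6*e1 - 262/27*e2
Summing the partial products and collecting blades:
Answer: 113/6*e1 - 1777/108*e2


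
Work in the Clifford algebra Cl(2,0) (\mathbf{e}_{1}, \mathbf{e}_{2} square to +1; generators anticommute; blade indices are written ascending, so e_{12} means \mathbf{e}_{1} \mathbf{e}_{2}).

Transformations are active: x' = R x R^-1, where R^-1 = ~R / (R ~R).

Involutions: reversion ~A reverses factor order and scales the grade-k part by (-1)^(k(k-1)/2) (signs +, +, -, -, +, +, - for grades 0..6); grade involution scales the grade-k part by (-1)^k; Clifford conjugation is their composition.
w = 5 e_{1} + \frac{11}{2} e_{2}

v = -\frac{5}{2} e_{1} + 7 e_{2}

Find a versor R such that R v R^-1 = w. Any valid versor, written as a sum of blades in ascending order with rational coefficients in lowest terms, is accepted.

Since q(v) = q(w) = \frac{221}{4}, the sum R = v + w = \frac{5}{2} e_{1} + \frac{25}{2} e_{2} does the job whenever invertible.
Answer: \frac{5}{2} e_{1} + \frac{25}{2} e_{2}


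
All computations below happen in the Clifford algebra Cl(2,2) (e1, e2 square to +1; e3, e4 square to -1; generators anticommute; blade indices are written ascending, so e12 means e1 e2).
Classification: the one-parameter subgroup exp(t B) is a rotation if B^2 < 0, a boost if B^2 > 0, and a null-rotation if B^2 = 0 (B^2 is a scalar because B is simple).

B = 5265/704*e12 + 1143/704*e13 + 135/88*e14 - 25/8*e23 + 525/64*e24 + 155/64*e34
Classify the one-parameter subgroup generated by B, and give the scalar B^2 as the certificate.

B^2 term by term: the squares give (5265/704)^2*(e12)^2 + (1143/704)^2*(e13)^2 + (135/88)^2*(e14)^2 + (-25/8)^2*(e23)^2 + (525/64)^2*(e24)^2 + (155/64)^2*(e34)^2 = 27720225/495616*(-1) + 1306449/495616*(+1) + 18225/7744*(+1) + 625/64*(+1) + 275625/4096*(+1) + 24025/4096*(-1) = 81/4 (each basis 2-blade squares to minus the product of its generators' squares); cross terms between blades sharing an index anticommute and cancel; the commuting (index-disjoint) pairs give grade-4 terms 2*c*c'*(blade product), which cancel blade by blade — e1234: 816075/22528 - 600075/22528 - 3375/352 = 0 — confirming B is simple. So B^2 = 81/4.
Answer: boost, certificate B^2 = 81/4. Because 81/4 is invariant under every versor sandwich, the classification follows from its sign alone.


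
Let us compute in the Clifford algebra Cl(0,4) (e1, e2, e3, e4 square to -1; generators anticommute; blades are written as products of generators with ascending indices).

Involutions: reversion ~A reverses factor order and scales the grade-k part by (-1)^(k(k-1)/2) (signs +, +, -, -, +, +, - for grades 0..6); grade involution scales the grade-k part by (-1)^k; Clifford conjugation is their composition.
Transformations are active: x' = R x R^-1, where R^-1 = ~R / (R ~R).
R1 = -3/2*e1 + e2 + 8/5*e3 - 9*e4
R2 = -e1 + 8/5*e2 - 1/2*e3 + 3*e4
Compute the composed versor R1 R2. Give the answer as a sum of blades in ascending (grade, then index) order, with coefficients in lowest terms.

Distribute over the terms of R1 (each basis-blade product reordered to ascending indices, repeated generators contracted through their squares):
(-3/2*e1) R2 = -3/2 - 12/5*e1 e2 + 3/4*e1 e3 - 9/2*e1 e4
(e2) R2 = -8/5 + e1 e2 - 1/2*e2 e3 + 3*e2 e4
(8/5*e3) R2 = 4/5 + 8/5*e1 e3 - 64/25*e2 e3 + 24/5*e3 e4
(-9*e4) R2 = 27 - 9*e1 e4 + 72/5*e2 e4 - 9/2*e3 e4
Summing the partial products and collecting blades:
Answer: 247/10 - 7/5*e1 e2 + 47/20*e1 e3 - 27/2*e1 e4 - 153/50*e2 e3 + 87/5*e2 e4 + 3/10*e3 e4


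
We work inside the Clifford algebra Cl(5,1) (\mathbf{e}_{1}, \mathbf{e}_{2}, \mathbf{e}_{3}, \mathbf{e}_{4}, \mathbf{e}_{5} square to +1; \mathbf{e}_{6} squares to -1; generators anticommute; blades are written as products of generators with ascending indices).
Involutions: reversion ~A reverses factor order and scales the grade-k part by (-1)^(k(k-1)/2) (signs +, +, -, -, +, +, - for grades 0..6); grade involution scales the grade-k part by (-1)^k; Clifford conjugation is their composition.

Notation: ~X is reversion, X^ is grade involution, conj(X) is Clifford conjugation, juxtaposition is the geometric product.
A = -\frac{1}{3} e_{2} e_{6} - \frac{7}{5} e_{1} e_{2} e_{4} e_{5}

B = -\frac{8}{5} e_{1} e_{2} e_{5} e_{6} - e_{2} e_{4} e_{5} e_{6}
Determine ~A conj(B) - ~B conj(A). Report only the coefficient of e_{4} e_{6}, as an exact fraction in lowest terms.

first term: \frac{8}{15} e_{1} e_{5} - \frac{7}{5} e_{1} e_{6} - \frac{1}{3} e_{4} e_{5} - \frac{56}{25} e_{4} e_{6}
second term: \frac{8}{15} e_{1} e_{5} + \frac{7}{5} e_{1} e_{6} - \frac{1}{3} e_{4} e_{5} + \frac{56}{25} e_{4} e_{6}
Answer: -\frac{112}{25}


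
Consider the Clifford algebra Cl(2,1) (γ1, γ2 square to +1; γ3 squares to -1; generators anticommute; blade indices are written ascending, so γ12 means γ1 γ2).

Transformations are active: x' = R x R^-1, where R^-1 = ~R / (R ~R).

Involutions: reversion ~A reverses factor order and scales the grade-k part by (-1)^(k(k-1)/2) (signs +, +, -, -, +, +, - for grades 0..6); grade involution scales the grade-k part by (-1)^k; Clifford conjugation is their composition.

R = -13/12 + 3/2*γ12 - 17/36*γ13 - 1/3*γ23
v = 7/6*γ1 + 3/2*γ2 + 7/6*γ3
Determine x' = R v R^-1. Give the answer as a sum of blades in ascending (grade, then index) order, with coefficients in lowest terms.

~R = -13/12 - 3/2*γ12 + 17/36*γ13 + 1/3*γ23, and R ~R = 1001/324, so R^-1 = ~R / (1001/324).
R v = 83/54*γ1 - 215/72*γ2 - 23/108*γ3 + 149/72*γ123
Answer: -10799/6006*γ1 - 1/26*γ2 + 5959/6006*γ3


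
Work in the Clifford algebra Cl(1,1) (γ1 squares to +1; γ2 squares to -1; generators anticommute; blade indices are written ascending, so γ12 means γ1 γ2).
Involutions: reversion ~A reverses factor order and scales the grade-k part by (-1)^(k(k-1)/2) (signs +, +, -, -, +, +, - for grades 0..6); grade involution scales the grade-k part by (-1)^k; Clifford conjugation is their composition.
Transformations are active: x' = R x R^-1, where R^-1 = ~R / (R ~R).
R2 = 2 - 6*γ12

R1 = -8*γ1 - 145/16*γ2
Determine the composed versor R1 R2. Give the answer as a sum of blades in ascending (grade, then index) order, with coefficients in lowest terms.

Distribute over the terms of R1 (each basis-blade product reordered to ascending indices, repeated generators contracted through their squares):
(-8*γ1) R2 = -16*γ1 + 48*γ2
(-145/16*γ2) R2 = 435/8*γ1 - 145/8*γ2
Summing the partial products and collecting blades:
Answer: 307/8*γ1 + 239/8*γ2


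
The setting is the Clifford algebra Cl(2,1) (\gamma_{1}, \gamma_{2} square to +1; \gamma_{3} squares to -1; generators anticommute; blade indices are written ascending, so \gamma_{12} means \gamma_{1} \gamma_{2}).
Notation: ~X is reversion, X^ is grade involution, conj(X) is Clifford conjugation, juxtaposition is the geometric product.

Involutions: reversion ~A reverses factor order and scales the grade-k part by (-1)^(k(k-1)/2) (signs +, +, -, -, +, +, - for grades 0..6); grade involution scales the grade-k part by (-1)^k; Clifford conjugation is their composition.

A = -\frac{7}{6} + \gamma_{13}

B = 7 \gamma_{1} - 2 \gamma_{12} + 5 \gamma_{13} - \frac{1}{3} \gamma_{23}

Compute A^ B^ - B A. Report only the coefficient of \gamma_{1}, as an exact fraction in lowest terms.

first term: 5 + \frac{49}{6} \gamma_{1} + 7 \gamma_{3} + 2 \gamma_{12} - \frac{35}{6} \gamma_{13} - \frac{29}{18} \gamma_{23}
second term: 5 - \frac{49}{6} \gamma_{1} + 7 \gamma_{3} + \frac{8}{3} \gamma_{12} - \frac{35}{6} \gamma_{13} + \frac{43}{18} \gamma_{23}
Answer: \frac{49}{3}


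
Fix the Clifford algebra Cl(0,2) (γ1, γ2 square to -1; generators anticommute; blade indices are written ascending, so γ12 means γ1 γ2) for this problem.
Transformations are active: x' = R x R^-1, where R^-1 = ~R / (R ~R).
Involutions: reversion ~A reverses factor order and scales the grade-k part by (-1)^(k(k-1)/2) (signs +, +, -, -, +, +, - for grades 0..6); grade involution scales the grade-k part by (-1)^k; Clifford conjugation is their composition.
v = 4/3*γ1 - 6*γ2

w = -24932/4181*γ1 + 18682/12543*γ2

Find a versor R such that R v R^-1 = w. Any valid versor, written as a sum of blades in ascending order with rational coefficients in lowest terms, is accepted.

Sketch: the shared square -340/9 makes R = v + w = -58072/12543*γ1 - 56576/12543*γ2 the natural versor; its sandwich fixes that direction, negates (v - w)/2, and sends v to w.
Answer: -58072/12543*γ1 - 56576/12543*γ2


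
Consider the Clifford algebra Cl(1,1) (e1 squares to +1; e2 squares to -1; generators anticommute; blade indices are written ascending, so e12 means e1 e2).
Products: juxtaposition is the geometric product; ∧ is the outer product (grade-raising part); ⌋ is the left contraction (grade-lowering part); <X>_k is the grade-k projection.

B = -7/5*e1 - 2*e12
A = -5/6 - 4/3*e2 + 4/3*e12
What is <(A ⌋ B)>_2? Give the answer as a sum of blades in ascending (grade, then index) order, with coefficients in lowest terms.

step 1: -8/3 + 23/6*e1 + 5/3*e12
step 2: 5/3*e12
Answer: 5/3*e12


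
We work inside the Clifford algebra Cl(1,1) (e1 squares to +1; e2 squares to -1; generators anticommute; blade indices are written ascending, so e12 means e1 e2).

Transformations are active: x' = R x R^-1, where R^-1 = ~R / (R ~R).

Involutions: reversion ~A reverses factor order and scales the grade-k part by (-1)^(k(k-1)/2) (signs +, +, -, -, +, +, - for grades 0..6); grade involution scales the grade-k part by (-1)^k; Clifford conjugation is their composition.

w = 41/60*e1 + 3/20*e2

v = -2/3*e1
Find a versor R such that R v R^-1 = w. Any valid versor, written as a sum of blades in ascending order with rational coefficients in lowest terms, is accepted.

Why this works: both vectors square to 4/9, so q(v) = q(w) and R = v + w = 1/60*e1 + 3/20*e2 carries v to w — its own direction survives, the complement (v - w)/2 flips.
Answer: 1/60*e1 + 3/20*e2


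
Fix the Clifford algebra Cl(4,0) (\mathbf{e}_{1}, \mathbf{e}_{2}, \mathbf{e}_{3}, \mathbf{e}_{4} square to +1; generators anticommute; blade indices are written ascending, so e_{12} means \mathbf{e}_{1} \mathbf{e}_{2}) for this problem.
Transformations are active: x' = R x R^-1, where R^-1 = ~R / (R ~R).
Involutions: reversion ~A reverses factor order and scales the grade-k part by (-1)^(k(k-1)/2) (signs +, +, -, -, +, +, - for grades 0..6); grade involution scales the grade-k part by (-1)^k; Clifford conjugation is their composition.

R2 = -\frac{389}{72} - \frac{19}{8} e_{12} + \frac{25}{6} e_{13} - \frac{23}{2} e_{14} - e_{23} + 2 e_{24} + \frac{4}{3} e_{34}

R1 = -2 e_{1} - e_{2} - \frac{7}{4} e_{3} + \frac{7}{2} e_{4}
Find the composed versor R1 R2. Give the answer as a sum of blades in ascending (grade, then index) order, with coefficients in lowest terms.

Distribute over the terms of R1 (each basis-blade product reordered to ascending indices, repeated generators contracted through their squares):
(-2 e_{1}) R2 = \frac{389}{36} e_{1} + \frac{19}{4} e_{2} - \frac{25}{3} e_{3} + 23 e_{4} + 2 e_{123} - 4 e_{124} - \frac{8}{3} e_{134}
(-e_{2}) R2 = -\frac{19}{8} e_{1} + \frac{389}{72} e_{2} + e_{3} - 2 e_{4} + \frac{25}{6} e_{123} - \frac{23}{2} e_{124} - \frac{4}{3} e_{234}
(-\frac{7}{4} e_{3}) R2 = \frac{175}{24} e_{1} - \frac{7}{4} e_{2} + \frac{2723}{288} e_{3} - \frac{7}{3} e_{4} + \frac{133}{32} e_{123} - \frac{161}{8} e_{134} + \frac{7}{2} e_{234}
(\frac{7}{2} e_{4}) R2 = \frac{161}{4} e_{1} - 7 e_{2} - \frac{14}{3} e_{3} - \frac{2723}{144} e_{4} - \frac{133}{16} e_{124} + \frac{175}{12} e_{134} - \frac{7}{2} e_{234}
Summing the partial products and collecting blades:
Answer: \frac{2015}{36} e_{1} + \frac{101}{72} e_{2} - \frac{733}{288} e_{3} - \frac{35}{144} e_{4} + \frac{991}{96} e_{123} - \frac{381}{16} e_{124} - \frac{197}{24} e_{134} - \frac{4}{3} e_{234}


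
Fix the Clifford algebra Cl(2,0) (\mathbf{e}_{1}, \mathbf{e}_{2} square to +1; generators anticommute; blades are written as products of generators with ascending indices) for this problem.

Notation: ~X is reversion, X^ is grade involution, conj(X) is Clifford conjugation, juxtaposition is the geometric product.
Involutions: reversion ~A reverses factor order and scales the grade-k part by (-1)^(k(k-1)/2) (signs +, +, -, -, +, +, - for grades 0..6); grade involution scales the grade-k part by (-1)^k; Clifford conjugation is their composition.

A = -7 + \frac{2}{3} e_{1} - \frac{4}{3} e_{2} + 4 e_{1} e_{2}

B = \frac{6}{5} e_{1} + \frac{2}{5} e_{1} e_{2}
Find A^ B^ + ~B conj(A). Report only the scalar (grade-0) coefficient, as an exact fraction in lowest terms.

first term: -\frac{4}{5} + \frac{118}{15} e_{1} + \frac{68}{15} e_{2} - \frac{6}{5} e_{1} e_{2}
second term: -\frac{12}{5} - \frac{134}{15} e_{1} - \frac{76}{15} e_{2} + \frac{22}{5} e_{1} e_{2}
Answer: -\frac{16}{5}


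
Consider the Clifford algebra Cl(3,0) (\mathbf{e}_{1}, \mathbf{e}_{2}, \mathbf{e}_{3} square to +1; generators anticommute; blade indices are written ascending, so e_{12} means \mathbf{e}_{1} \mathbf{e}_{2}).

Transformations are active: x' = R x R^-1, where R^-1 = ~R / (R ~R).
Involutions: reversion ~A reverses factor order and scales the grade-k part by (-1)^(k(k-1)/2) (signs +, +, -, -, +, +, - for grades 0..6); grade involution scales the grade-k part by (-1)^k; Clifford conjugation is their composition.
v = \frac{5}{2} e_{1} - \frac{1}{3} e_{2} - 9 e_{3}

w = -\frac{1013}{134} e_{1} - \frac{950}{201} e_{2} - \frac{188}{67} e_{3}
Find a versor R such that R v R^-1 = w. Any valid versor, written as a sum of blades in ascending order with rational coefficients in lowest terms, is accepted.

Sketch: the shared square \frac{3145}{36} makes R = v + w = -\frac{339}{67} e_{1} - \frac{339}{67} e_{2} - \frac{791}{67} e_{3} the natural versor; its sandwich fixes that direction, negates (v - w)/2, and sends v to w.
Answer: -\frac{339}{67} e_{1} - \frac{339}{67} e_{2} - \frac{791}{67} e_{3}


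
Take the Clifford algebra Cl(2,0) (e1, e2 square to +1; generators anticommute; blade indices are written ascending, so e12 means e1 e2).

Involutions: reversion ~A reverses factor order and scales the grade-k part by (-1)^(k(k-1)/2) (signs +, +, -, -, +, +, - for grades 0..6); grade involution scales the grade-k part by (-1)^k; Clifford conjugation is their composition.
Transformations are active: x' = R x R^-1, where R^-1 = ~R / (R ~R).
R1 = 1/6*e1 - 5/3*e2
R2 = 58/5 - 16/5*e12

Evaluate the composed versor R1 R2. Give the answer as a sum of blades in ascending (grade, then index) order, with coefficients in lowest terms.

Distribute over the terms of R1 (each basis-blade product reordered to ascending indices, repeated generators contracted through their squares):
(1/6*e1) R2 = 29/15*e1 - 8/15*e2
(-5/3*e2) R2 = -16/3*e1 - 58/3*e2
Summing the partial products and collecting blades:
Answer: -17/5*e1 - 298/15*e2


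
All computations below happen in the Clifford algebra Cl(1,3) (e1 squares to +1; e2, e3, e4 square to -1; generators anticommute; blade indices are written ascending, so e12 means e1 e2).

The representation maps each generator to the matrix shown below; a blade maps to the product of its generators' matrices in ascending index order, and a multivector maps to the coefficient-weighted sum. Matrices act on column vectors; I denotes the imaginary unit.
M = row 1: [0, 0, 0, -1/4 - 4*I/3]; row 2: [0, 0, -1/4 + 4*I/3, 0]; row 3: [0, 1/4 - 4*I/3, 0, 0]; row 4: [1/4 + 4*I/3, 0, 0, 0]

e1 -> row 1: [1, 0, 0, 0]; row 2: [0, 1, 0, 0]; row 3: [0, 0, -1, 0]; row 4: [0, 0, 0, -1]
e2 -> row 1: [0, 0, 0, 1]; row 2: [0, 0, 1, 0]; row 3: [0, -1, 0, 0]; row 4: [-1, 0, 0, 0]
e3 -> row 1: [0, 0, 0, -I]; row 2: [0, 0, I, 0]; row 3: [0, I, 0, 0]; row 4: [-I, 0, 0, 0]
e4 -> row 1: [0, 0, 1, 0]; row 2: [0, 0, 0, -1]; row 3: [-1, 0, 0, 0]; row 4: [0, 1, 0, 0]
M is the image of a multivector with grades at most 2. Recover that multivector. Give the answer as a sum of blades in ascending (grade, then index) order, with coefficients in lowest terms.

Method: the blade images are trace-orthogonal — tr(rho(e_A) rho(e_B)^-1) = 4 if A = B and 0 otherwise — and rho(e_A)^-1 = (e_A)^2 * rho(e_A) with (e_A)^2 = +1 or -1, so the coefficient of e_A in the preimage is (e_A)^2 * tr(M rho(e_A))/4.
Nonzero projections over blades of grade <= 2: e2: (e2)^2 = -1, tr(M rho(e2)) = 1, coefficient -1/4; e13: (e13)^2 = +1, tr(M rho(e13)) = 16/3, coefficient 4/3. Every other blade of grade <= 2 projects to 0.
Answer: -1/4*e2 + 4/3*e13


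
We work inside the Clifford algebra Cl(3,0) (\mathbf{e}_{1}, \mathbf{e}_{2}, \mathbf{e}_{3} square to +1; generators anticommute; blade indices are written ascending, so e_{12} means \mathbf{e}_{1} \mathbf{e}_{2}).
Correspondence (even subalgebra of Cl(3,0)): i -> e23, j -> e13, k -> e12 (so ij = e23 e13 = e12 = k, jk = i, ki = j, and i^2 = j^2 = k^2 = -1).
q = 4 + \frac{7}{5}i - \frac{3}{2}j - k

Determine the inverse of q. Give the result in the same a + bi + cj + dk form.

In blades: q = 4 - e_{12} - \frac{3}{2} e_{13} + \frac{7}{5} e_{23}.
With qbar = 4 + e_{12} + \frac{3}{2} e_{13} - \frac{7}{5} e_{23} (scalar fixed, mapped units negated), q qbar = \frac{2121}{100} (the sum of squared coefficients), so q^-1 = qbar / (\frac{2121}{100}) = \frac{400}{2121} + \frac{100}{2121} e_{12} + \frac{50}{707} e_{13} - \frac{20}{303} e_{23}; translating back:
Answer: \frac{400}{2121} - \frac{20}{303}i + \frac{50}{707}j + \frac{100}{2121}k


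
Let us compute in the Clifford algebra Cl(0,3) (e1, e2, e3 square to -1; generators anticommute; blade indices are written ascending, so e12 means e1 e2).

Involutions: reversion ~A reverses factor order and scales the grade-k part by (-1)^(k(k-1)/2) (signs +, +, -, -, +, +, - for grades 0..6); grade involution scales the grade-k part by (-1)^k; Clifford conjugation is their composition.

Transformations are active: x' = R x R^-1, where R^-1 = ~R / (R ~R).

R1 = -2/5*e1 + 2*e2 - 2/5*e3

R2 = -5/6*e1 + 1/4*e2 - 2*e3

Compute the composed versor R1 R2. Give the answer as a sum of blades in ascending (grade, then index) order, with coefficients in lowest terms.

Distribute over the terms of R1 (each basis-blade product reordered to ascending indices, repeated generators contracted through their squares):
(-2/5*e1) R2 = -1/3 - 1/10*e12 + 4/5*e13
(2*e2) R2 = -1/2 + 5/3*e12 - 4*e23
(-2/5*e3) R2 = -4/5 - 1/3*e13 + 1/10*e23
Summing the partial products and collecting blades:
Answer: -49/30 + 47/30*e12 + 7/15*e13 - 39/10*e23


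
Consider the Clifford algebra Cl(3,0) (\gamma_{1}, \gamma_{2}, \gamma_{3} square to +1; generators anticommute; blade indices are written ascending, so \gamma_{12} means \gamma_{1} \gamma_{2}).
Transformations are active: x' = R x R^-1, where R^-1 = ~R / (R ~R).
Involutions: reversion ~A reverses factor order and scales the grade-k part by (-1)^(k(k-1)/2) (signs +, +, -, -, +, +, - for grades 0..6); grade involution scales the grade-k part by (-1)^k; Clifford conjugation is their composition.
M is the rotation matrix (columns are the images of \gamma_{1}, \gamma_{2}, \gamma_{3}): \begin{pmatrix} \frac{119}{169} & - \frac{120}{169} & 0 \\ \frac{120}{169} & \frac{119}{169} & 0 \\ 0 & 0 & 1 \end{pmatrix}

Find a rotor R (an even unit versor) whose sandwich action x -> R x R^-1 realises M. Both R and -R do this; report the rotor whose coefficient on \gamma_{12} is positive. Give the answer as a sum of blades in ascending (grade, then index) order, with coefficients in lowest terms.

Method: write R = a + b12*\gamma_{12} + b13*\gamma_{13} + b23*\gamma_{23} with a^2 + b12^2 + b13^2 + b23^2 = 1 (so R^-1 = ~R). Expanding the columns R e_j ~R gives tr M = 4a^2 - 1 and, from the antisymmetric part, M21 - M12 = -4a*b12, M13 - M31 = 4a*b13, M32 - M23 = -4a*b23.
Here tr M = \frac{407}{169}, so a^2 = (1 + tr M)/4 = \frac{144}{169} and a = ±\frac{12}{13}. Taking a = \frac{12}{13}: M21 - M12 = \frac{240}{169}, M13 - M31 = 0, M32 - M23 = 0, giving b12 = -\frac{5}{13}, b13 = 0, b23 = 0, i.e. R = \frac{12}{13} - \frac{5}{13} \gamma_{12}.
Its \gamma_{12} coefficient is negative, so report the other preimage -R.
Answer: -\frac{12}{13} + \frac{5}{13} \gamma_{12}. Recall the cover is two-to-one: with M of trace \frac{407}{169}, both preimages act alike, and the stated \gamma_{12} sign chooses the sheet.


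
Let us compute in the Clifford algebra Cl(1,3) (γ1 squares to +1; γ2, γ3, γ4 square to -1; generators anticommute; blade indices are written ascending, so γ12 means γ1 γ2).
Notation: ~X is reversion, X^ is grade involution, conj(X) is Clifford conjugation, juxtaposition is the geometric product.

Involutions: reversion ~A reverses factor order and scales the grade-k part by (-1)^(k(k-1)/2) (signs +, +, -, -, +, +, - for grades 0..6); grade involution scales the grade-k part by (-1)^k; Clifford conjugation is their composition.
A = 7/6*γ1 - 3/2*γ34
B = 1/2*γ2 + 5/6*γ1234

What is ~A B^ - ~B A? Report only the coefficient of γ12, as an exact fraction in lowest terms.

first term: -11/6*γ12 + 2/9*γ234
second term: 2/3*γ12 - 31/18*γ234
Answer: -5/2


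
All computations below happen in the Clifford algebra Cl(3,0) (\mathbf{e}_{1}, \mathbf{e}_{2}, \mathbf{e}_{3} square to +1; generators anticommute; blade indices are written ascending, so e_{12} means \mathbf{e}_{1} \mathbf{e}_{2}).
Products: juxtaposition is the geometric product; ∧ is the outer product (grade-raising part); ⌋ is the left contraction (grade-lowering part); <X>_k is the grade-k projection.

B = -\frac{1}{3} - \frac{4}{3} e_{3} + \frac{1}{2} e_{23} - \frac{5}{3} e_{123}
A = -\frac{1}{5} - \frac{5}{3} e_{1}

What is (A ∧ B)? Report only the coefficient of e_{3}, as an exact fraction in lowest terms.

step 1: \frac{1}{15} + \frac{5}{9} e_{1} + \frac{4}{15} e_{3} + \frac{20}{9} e_{13} - \frac{1}{10} e_{23} - \frac{1}{2} e_{123}
Answer: \frac{4}{15}


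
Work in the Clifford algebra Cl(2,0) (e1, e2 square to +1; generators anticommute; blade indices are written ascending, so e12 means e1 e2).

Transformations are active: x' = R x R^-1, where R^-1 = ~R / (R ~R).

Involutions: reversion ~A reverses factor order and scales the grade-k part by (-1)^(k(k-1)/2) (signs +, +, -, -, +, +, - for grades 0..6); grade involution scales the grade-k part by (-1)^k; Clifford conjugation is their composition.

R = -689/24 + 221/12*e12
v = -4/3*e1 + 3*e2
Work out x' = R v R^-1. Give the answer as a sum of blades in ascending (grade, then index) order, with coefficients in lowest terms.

~R = -689/24 - 221/12*e12, and R ~R = 670085/576, so R^-1 = ~R / (670085/576).
R v = 3367/36*e1 - 4433/72*e2
Answer: -13016/3965*e1 + 461/11895*e2


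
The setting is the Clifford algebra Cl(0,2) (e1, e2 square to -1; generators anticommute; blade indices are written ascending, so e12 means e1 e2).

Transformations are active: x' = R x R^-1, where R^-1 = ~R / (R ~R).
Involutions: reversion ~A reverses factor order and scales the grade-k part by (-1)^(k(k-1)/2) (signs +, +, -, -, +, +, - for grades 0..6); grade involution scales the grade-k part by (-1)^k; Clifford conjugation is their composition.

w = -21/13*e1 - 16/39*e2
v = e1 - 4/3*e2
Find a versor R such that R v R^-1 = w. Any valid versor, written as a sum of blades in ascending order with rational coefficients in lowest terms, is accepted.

Take R = v + w = -8/13*e1 - 68/39*e2. Because q(v) = q(w) = -25/9, conjugation by R sends v exactly to w.
Answer: -8/13*e1 - 68/39*e2


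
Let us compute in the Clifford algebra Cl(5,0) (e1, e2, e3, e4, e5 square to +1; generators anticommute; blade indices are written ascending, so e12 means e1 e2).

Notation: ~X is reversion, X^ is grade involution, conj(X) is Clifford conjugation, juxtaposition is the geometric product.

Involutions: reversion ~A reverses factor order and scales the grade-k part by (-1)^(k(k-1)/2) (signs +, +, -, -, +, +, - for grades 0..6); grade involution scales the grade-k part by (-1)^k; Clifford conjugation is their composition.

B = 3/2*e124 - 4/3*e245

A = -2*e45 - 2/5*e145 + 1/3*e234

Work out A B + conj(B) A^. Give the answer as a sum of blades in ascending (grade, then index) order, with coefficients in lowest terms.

first term: -8/3*e2 - 8/15*e12 - 1/2*e13 + 3/5*e25 - 4/9*e35 + 3*e125
second term: -8/3*e2 - 8/15*e12 - 1/2*e13 + 3/5*e25 - 4/9*e35 - 3*e125
Answer: -16/3*e2 - 16/15*e12 - e13 + 6/5*e25 - 8/9*e35


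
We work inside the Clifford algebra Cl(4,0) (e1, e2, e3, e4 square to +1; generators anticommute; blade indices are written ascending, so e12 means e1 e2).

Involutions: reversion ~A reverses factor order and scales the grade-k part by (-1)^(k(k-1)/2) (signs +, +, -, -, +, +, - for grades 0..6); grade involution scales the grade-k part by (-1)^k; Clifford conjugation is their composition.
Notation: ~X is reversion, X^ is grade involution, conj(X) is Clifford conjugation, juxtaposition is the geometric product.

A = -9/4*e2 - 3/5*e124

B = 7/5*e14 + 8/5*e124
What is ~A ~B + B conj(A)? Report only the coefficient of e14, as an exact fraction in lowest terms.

first term: 24/25 - 21/25*e2 - 18/5*e14 - 63/20*e124
second term: 24/25 - 21/25*e2 - 18/5*e14 - 63/20*e124
Answer: -36/5


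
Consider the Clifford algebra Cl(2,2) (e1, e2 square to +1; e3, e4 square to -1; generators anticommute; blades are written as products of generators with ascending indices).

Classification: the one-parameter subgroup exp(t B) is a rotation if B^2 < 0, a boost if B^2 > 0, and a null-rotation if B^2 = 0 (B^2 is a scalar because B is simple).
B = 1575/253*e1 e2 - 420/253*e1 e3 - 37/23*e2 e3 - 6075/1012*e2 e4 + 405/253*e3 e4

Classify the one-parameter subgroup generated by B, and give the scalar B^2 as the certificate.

B^2 term by term: the squares give (1575/253)^2*(e1 e2)^2 + (-420/253)^2*(e1 e3)^2 + (-37/23)^2*(e2 e3)^2 + (-6075/1012)^2*(e2 e4)^2 + (405/253)^2*(e3 e4)^2 = 2480625/64009*(-1) + 176400/64009*(+1) + 1369/529*(+1) + 36905625/1024144*(+1) + 164025/64009*(-1) = 1/16 (each basis 2-blade squares to minus the product of its generators' squares); cross terms between blades sharing an index anticommute and cancel; the commuting (index-disjoint) pairs give grade-4 terms 2*c*c'*(blade product), which cancel blade by blade — e1 e2 e3 e4: 1275750/64009 - 1275750/64009 = 0 — confirming B is simple. So B^2 = 1/16.
Answer: boost, certificate B^2 = 1/16. Check the certificate: B^2 = 1/16, and that sign is decisive whatever form B takes.


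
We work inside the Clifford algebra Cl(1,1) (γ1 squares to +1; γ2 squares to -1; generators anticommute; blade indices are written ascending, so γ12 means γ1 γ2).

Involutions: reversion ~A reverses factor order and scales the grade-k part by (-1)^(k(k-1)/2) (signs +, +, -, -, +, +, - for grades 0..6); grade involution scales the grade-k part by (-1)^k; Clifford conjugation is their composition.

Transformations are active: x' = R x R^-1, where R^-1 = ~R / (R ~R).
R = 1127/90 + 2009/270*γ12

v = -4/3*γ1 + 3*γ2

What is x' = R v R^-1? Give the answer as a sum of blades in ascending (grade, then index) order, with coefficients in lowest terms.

~R = 1127/90 - 2009/270*γ12, and R ~R = 369754/3645, so R^-1 = ~R / (369754/3645).
R v = -2107/54*γ1 + 7693/162*γ2
Answer: -7669/924*γ1 + 2687/308*γ2


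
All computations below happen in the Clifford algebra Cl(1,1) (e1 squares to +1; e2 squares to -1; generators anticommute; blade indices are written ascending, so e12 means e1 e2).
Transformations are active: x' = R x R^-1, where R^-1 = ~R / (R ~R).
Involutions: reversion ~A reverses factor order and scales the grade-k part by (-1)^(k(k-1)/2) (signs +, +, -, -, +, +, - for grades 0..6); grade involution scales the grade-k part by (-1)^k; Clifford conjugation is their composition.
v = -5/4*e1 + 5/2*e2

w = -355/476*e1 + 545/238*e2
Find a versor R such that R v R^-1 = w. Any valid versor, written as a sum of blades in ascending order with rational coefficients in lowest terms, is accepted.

Key observation: q(v) = q(w) = -75/16 (sandwiches preserve the norm), so R = v + w = -475/238*e1 + 570/119*e2 works whenever it is invertible — the component of v along it is kept and (v - w)/2 reverses, sending v to w.
Answer: -475/238*e1 + 570/119*e2


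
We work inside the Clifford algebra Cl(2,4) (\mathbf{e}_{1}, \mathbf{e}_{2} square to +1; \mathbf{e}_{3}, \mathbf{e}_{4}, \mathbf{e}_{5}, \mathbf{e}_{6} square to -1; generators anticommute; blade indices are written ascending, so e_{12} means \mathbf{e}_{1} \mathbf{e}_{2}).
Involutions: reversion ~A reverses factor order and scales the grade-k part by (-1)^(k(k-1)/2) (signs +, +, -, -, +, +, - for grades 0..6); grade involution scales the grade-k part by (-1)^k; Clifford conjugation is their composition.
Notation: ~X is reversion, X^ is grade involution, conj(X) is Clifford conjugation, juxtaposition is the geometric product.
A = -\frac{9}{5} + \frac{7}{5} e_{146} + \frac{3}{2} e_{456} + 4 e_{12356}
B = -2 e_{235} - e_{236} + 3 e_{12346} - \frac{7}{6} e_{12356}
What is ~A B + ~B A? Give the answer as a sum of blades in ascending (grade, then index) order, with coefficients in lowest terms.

first term: \frac{14}{3} + 4 e_{15} - 8 e_{16} + \frac{21}{5} e_{23} - 12 e_{45} + \frac{18}{5} e_{235} + \frac{9}{5} e_{236} + \frac{7}{20} e_{1234} + \frac{9}{2} e_{1235} + \frac{2}{15} e_{2345} + 3 e_{2346} - \frac{27}{5} e_{12346} + \frac{21}{10} e_{12356} - \frac{14}{5} e_{123456}
second term: \frac{14}{3} - 4 e_{15} + 8 e_{16} - \frac{21}{5} e_{23} + 12 e_{45} - \frac{18}{5} e_{235} - \frac{9}{5} e_{236} + \frac{7}{20} e_{1234} + \frac{9}{2} e_{1235} + \frac{2}{15} e_{2345} + 3 e_{2346} - \frac{27}{5} e_{12346} + \frac{21}{10} e_{12356} + \frac{14}{5} e_{123456}
Answer: \frac{28}{3} + \frac{7}{10} e_{1234} + 9 e_{1235} + \frac{4}{15} e_{2345} + 6 e_{2346} - \frac{54}{5} e_{12346} + \frac{21}{5} e_{12356}


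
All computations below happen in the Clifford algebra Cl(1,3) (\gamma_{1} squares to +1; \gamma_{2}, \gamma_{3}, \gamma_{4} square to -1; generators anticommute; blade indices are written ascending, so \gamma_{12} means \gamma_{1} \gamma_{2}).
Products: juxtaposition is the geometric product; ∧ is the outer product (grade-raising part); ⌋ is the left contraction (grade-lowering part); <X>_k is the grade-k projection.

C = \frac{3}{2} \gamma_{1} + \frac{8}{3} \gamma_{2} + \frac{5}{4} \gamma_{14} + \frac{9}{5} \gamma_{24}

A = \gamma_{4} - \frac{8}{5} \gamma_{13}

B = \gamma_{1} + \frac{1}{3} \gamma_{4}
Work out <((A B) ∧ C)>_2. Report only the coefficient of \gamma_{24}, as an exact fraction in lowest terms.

step 1: -\frac{1}{3} + \frac{8}{5} \gamma_{3} - \gamma_{14} - \frac{8}{15} \gamma_{134}
step 2: -\frac{1}{2} \gamma_{1} - \frac{8}{9} \gamma_{2} - \frac{12}{5} \gamma_{13} - \frac{5}{12} \gamma_{14} - \frac{64}{15} \gamma_{23} - \frac{3}{5} \gamma_{24} + \frac{8}{3} \gamma_{124} - 2 \gamma_{134} - \frac{72}{25} \gamma_{234} - \frac{64}{45} \gamma_{1234}
step 3: -\frac{12}{5} \gamma_{13} - \frac{5}{12} \gamma_{14} - \frac{64}{15} \gamma_{23} - \frac{3}{5} \gamma_{24}
Answer: -\frac{3}{5}


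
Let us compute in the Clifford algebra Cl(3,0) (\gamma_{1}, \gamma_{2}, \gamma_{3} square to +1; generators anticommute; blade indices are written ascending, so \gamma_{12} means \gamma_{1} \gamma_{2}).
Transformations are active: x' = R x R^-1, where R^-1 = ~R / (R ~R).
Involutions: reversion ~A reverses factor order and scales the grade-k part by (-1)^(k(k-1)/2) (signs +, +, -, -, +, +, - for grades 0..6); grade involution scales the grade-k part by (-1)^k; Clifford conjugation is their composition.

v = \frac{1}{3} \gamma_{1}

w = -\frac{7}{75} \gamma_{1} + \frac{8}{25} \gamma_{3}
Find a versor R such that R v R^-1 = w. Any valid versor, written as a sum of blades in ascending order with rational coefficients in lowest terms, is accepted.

The midline construction: v and w both square to \frac{1}{9}, so reflecting in their sum \frac{6}{25} \gamma_{1} + \frac{8}{25} \gamma_{3} exchanges them.
Answer: \frac{6}{25} \gamma_{1} + \frac{8}{25} \gamma_{3}


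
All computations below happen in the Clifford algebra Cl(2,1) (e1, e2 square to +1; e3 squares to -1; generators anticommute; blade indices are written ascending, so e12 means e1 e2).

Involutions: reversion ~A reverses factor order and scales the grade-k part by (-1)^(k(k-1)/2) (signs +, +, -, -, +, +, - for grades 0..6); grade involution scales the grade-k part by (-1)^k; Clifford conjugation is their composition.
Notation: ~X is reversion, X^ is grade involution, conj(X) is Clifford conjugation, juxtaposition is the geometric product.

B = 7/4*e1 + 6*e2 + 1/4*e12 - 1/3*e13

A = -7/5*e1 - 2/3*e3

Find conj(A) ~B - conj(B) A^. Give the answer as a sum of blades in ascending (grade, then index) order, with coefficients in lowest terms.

first term: 49/20 + 2/9*e1 - 7/20*e2 + 7/15*e3 + 42/5*e12 - 7/6*e13 - 4*e23 - 1/6*e123
second term: -49/20 - 2/9*e1 + 7/20*e2 - 7/15*e3 + 42/5*e12 - 7/6*e13 - 4*e23 - 1/6*e123
Answer: 49/10 + 4/9*e1 - 7/10*e2 + 14/15*e3


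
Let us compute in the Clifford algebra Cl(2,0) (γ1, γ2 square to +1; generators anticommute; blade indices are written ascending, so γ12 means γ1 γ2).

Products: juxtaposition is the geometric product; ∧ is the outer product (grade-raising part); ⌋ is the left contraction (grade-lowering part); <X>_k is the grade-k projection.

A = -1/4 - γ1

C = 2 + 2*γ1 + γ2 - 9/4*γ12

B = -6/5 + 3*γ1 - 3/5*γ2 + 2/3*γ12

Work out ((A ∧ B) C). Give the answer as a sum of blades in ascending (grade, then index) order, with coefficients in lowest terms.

step 1: 3/10 + 9/20*γ1 + 3/20*γ2 + 13/30*γ12
step 2: 21/8 + 109/48*γ1 - 307/240*γ2 + 41/120*γ12
Answer: 21/8 + 109/48*γ1 - 307/240*γ2 + 41/120*γ12


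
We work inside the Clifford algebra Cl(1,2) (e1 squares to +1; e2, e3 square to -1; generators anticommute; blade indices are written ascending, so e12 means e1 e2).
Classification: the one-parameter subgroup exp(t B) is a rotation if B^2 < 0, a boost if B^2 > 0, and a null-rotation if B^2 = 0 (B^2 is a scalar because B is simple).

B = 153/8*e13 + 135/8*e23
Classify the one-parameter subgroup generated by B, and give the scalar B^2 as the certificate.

B^2 term by term: the squares give (153/8)^2*(e13)^2 + (135/8)^2*(e23)^2 = 23409/64*(+1) + 18225/64*(-1) = 81 (each basis 2-blade squares to minus the product of its generators' squares); cross terms between blades sharing an index anticommute and cancel. So B^2 = 81.
Answer: boost, certificate B^2 = 81. B^2 = 81 is basis-independent, so its sign is the whole story.


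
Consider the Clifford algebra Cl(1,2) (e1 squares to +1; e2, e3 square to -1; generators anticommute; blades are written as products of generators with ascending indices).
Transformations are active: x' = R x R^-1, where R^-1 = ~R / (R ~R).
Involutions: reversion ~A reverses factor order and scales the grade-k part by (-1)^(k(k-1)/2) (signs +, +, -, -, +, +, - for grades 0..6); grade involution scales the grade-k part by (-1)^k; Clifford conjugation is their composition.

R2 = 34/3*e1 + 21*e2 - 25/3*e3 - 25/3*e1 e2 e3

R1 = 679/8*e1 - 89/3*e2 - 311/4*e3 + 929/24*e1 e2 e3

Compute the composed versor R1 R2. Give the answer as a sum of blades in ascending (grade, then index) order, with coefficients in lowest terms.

Distribute over the terms of R1 (each basis-blade product reordered to ascending indices, repeated generators contracted through their squares):
(679/8*e1) R2 = 11543/12 + 14259/8*e1 e2 - 16975/24*e1 e3 - 16975/24*e2 e3
(-89/3*e2) R2 = 623 + 3026/9*e1 e2 + 2225/9*e1 e3 + 2225/9*e2 e3
(-311/4*e3) R2 = -7775/12 - 7775/12*e1 e2 + 5287/6*e1 e3 + 6531/4*e2 e3
(929/24*e1 e2 e3) R2 = 23225/72 + 23225/72*e1 e2 + 6503/8*e1 e3 + 15793/36*e2 e3
Summing the partial products and collecting blades:
Answer: 90689/72 + 7173/4*e1 e2 + 44423/36*e1 e3 + 12891/8*e2 e3


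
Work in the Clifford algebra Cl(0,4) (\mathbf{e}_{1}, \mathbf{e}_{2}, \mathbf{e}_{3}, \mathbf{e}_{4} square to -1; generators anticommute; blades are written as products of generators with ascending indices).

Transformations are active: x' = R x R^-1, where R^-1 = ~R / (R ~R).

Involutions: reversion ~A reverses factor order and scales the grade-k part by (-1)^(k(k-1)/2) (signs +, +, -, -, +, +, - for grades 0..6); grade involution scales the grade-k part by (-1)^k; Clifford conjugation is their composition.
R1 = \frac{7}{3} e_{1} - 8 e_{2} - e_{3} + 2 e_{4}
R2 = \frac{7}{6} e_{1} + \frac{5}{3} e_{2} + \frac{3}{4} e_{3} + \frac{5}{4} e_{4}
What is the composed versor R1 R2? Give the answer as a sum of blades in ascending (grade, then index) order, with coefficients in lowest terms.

Distribute over the terms of R1 (each basis-blade product reordered to ascending indices, repeated generators contracted through their squares):
(\frac{7}{3} e_{1}) R2 = -\frac{49}{18} + \frac{35}{9} e_{1} e_{2} + \frac{7}{4} e_{1} e_{3} + \frac{35}{12} e_{1} e_{4}
(-8 e_{2}) R2 = \frac{40}{3} + \frac{28}{3} e_{1} e_{2} - 6 e_{2} e_{3} - 10 e_{2} e_{4}
(-e_{3}) R2 = \frac{3}{4} + \frac{7}{6} e_{1} e_{3} + \frac{5}{3} e_{2} e_{3} - \frac{5}{4} e_{3} e_{4}
(2 e_{4}) R2 = -\frac{5}{2} - \frac{7}{3} e_{1} e_{4} - \frac{10}{3} e_{2} e_{4} - \frac{3}{2} e_{3} e_{4}
Summing the partial products and collecting blades:
Answer: \frac{319}{36} + \frac{119}{9} e_{1} e_{2} + \frac{35}{12} e_{1} e_{3} + \frac{7}{12} e_{1} e_{4} - \frac{13}{3} e_{2} e_{3} - \frac{40}{3} e_{2} e_{4} - \frac{11}{4} e_{3} e_{4}


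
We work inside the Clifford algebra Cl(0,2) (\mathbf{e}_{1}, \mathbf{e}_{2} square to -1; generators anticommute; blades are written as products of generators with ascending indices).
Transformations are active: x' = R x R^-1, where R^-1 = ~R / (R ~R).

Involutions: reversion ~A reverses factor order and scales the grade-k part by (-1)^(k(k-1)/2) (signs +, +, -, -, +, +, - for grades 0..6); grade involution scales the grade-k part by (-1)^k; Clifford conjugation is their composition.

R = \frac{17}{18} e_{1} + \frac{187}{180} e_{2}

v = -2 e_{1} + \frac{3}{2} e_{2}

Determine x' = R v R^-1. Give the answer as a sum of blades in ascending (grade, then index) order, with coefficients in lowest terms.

~R = \frac{17}{18} e_{1} + \frac{187}{180} e_{2}, and R ~R = -\frac{63869}{32400}, so R^-1 = ~R / (-\frac{63869}{32400}).
R v = \frac{119}{360} + \frac{629}{180} e_{1} e_{2}
Answer: \frac{372}{221} e_{1} - \frac{817}{442} e_{2}
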